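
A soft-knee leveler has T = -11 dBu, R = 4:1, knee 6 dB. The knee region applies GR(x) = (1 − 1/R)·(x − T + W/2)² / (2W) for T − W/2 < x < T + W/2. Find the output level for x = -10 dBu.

-11 dBu

x − T + W/2 = -10 − (-11) + 3 = 4.
GR = (1 − 1/4) × 4² / 12 = 0.75 × 16 / 12 = 1 dB.
Output = -10 − 1 = -11 dBu.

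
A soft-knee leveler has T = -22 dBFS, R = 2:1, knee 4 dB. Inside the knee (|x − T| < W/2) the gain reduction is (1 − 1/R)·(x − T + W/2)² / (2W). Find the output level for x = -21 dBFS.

x − T + W/2 = -21 − (-22) + 2 = 3.
GR = (1 − 1/2) × 3² / 8 = 0.5 × 9 / 8 = 0.5625 dB.
Output = -21 − 0.5625 = -21.5625 dBFS.

-21.5625 dBFS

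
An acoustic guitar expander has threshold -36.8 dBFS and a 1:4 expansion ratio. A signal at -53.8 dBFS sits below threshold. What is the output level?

-104.8 dBFS

The input is 17 dB below the -36.8 dBFS threshold.
A 1:4 expander multiplies undershoot by 4: 17 × 4 = 68 dB below threshold.
Output = -36.8 − 68 = -104.8 dBFS.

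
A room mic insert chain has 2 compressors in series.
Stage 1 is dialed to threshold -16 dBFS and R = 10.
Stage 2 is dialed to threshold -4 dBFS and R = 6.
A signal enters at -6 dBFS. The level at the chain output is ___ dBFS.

-15 dBFS

Stage 1: 10 dB above -16 dBFS, reduced 10:1 to 1 dB above → -15 dBFS.
Stage 2: -15 dBFS is at or below the -4 dBFS threshold — no compression; output -15 dBFS.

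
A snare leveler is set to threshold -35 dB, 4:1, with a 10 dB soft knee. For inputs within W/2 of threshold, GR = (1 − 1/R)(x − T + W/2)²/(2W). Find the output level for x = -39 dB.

-39.0375 dB

x − T + W/2 = -39 − (-35) + 5 = 1.
GR = (1 − 1/4) × 1² / 20 = 0.75 × 1 / 20 = 0.0375 dB.
Output = -39 − 0.0375 = -39.0375 dB.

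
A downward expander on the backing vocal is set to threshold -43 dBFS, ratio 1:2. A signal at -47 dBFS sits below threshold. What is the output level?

Below threshold, a 1:2 expander applies gain = (2−1)×(T − x) of attenuation.
(2−1) × 4 = 4 dB, so output = -47 − 4 = -51 dBFS.

-51 dBFS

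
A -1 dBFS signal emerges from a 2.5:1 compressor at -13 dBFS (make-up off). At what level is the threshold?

Let T be the threshold. Output overshoot = (input overshoot)/R, so -13 − T = (-1 − T)/2.5.
2.5·(-13 − T) = -1 − T → 1.5·T = -32.5 − (-1) = -31.5.
T = -31.5/1.5 = -21 dBFS.

-21 dBFS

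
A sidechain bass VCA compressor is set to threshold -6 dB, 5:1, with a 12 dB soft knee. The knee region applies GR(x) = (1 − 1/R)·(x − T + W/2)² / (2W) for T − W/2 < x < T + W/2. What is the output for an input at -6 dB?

-7.2 dB

x − T + W/2 = -6 − (-6) + 6 = 6.
GR = (1 − 1/5) × 6² / 24 = 0.8 × 36 / 24 = 1.2 dB.
Output = -6 − 1.2 = -7.2 dB.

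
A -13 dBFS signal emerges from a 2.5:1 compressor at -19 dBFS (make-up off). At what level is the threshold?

Input is 10 dB above T (since output overshoot × R = input overshoot: (-19 − T)·2.5 = -13 − T gives T = -23 dBFS).
Check: -23 + (-13 − (-23))/2.5 = -23 + 4 = -19 dBFS. ✓

-23 dBFS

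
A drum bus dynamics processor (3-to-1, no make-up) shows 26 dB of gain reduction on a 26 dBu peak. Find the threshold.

-13 dBu

Input is 39 dB above T (since output overshoot × R = input overshoot: (0 − T)·3 = 26 − T gives T = -13 dBu).
Check: -13 + (26 − (-13))/3 = -13 + 13 = 0 dBu. ✓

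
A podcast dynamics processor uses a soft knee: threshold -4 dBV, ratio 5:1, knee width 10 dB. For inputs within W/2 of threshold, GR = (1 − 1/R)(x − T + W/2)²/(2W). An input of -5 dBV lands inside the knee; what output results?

-5.64 dBV

x − T + W/2 = -5 − (-4) + 5 = 4.
GR = (1 − 1/5) × 4² / 20 = 0.8 × 16 / 20 = 0.64 dB.
Output = -5 − 0.64 = -5.64 dBV.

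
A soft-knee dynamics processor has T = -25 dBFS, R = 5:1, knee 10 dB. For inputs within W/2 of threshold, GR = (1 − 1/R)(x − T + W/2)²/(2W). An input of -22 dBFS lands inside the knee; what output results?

x − T + W/2 = -22 − (-25) + 5 = 8.
GR = (1 − 1/5) × 8² / 20 = 0.8 × 64 / 20 = 2.56 dB.
Output = -22 − 2.56 = -24.56 dBFS.

-24.56 dBFS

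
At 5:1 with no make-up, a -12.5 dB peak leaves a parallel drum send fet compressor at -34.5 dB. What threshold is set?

-40 dB

Input is 27.5 dB above T (since output overshoot × R = input overshoot: (-34.5 − T)·5 = -12.5 − T gives T = -40 dB).
Check: -40 + (-12.5 − (-40))/5 = -40 + 5.5 = -34.5 dB. ✓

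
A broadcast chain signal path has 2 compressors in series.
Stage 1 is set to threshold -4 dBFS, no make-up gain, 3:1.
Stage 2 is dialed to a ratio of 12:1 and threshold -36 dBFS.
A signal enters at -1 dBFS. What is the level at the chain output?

Stage 1: -1 dBFS is 3 dB over -4 dBFS; at 3:1 that becomes 1 dB over, giving -3 dBFS.
Stage 2: overshoot 33 dB → 33/12 = 2.75 dB → -33.25 dBFS.

-33.25 dBFS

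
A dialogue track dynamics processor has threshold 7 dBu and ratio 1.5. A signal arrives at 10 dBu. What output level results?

10 dBu sits 3 dB over threshold.
The 3 dB excess becomes 2 dB after 1.5:1 reduction.
So the level is 7 + 2 = 9 dBu.

9 dBu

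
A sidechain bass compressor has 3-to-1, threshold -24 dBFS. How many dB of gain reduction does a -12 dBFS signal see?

8 dB

Overshoot = -12 − (-24) = 12 dB.
At 3:1, output sits 12/3 = 4 dB above threshold.
Gain reduction = 12 − 4 = 8 dB.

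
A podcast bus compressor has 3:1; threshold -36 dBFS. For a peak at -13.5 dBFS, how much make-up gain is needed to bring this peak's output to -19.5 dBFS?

9 dB

Without make-up, output = threshold + overshoot/3 = -36 + 7.5 = -28.5 dBFS.
Gap to target: 9 dB.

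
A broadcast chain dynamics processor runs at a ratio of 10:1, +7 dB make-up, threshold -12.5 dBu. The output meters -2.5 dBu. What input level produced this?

Before make-up, the level was -2.5 − 7 = -9.5 dBu.
Post-compression overshoot = -9.5 − (-12.5) = 3 dB.
Before 10:1 compression the overshoot was 3 × 10 = 30 dB, so input = -12.5 + 30 = 17.5 dBu.

17.5 dBu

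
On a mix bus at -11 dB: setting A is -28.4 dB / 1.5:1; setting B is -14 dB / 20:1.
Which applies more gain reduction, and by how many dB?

A: GR = 17.4 − 17.4/1.5 = 5.8 dB.
B: GR = 3 − 3/20 = 2.85 dB.
A applies 2.95 dB more gain reduction.

A, by 2.95 dB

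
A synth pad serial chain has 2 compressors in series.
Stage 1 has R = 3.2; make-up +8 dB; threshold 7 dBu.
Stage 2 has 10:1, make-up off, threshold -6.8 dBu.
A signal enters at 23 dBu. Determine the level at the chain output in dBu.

Stage 1: 16 dB above 7 dBu, reduced 3.2:1 to 5 dB above → 12 dBu; +8 dB make-up → 20 dBu.
Stage 2: 20 dBu is 26.8 dB over -6.8 dBu; at 10:1 that becomes 2.68 dB over, giving -4.12 dBu.

-4.12 dBu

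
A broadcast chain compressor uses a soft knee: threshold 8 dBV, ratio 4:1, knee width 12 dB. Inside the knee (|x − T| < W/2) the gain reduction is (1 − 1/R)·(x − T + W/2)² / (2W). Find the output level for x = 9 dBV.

7.46875 dBV

x − T + W/2 = 9 − 8 + 6 = 7.
GR = (1 − 1/4) × 7² / 24 = 0.75 × 49 / 24 = 1.53125 dB.
Output = 9 − 1.53125 = 7.46875 dBV.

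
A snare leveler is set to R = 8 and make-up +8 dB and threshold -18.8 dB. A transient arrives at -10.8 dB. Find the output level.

-9.8 dB

The input is 8 dB above the -18.8 dB threshold.
At 8:1 the overshoot is divided by 8, leaving 1 dB above threshold.
Output = -18.8 + 1 = -17.8 dB; make-up adds 8 dB, giving -9.8 dB.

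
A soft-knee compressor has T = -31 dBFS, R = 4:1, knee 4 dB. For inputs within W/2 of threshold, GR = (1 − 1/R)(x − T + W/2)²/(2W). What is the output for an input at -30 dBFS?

x − T + W/2 = -30 − (-31) + 2 = 3.
GR = (1 − 1/4) × 3² / 8 = 0.75 × 9 / 8 = 0.84375 dB.
Output = -30 − 0.84375 = -30.84375 dBFS.

-30.84375 dBFS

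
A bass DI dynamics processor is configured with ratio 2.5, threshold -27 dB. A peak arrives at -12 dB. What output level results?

-21 dB

The input is 15 dB above the -27 dB threshold.
2.5:1 compression reduces that to 15/2.5 = 6 dB over.
That puts the output at -21 dB.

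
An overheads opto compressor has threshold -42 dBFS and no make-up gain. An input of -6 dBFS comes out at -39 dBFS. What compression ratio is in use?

Input overshoot = -6 − (-42) = 36 dB; output overshoot = -39 − (-42) = 3 dB.
Ratio = 36 / 3 = 12.

12:1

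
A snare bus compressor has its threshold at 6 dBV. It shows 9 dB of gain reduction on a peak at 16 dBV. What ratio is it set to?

10:1

Input overshoot = 16 − 6 = 10 dB.
Output overshoot = 10 − 9 = 1 dB.
Ratio = input overshoot / output overshoot = 10 / 1 = 10.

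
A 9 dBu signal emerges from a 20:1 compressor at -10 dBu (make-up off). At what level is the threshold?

Gain reduction = 9 − (-10) = 19 dB; output overshoot = GR / (R − 1) = 19 / 19 = 1 dB.
Threshold = output − output overshoot = -10 − 1 = -11 dBu.

-11 dBu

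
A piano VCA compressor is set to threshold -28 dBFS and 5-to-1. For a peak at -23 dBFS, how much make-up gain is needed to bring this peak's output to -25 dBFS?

2 dB

Overshoot 5 dB → 5/5 = 1 dB after compression, so the compressed level is -28 + 1 = -27 dBFS.
Make-up = target − compressed = -25 − (-27) = 2 dB.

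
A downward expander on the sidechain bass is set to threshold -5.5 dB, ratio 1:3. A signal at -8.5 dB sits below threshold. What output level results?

The input is 3 dB below the -5.5 dB threshold.
A 1:3 expander multiplies undershoot by 3: 3 × 3 = 9 dB below threshold.
Output = -5.5 − 9 = -14.5 dB.

-14.5 dB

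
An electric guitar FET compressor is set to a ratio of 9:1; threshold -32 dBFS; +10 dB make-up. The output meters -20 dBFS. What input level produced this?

-14 dBFS

Remove make-up: -20 − 10 = -30 dBFS.
That's 2 dB above the -32 dBFS threshold.
Undo the ratio: input overshoot = 2 × 9 = 18 dB, giving input = -14 dBFS.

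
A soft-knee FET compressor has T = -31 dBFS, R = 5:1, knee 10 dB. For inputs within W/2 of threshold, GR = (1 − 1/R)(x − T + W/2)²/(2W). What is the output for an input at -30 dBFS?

-31.44 dBFS

x − T + W/2 = -30 − (-31) + 5 = 6.
GR = (1 − 1/5) × 6² / 20 = 0.8 × 36 / 20 = 1.44 dB.
Output = -30 − 1.44 = -31.44 dBFS.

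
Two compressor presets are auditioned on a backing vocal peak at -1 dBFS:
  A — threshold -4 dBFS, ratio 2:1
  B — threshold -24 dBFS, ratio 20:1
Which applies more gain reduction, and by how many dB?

A: 3 dB over, compressed to 1.5 dB over, so 1.5 dB of GR.
B: 23 dB over, compressed to 1.15 dB over, so 21.85 dB of GR.
B reduces 20.35 dB more.

B, by 20.35 dB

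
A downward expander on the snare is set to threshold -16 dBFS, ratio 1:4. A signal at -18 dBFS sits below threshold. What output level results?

Below threshold, a 1:4 expander applies gain = (4−1)×(T − x) of attenuation.
(4−1) × 2 = 6 dB, so output = -18 − 6 = -24 dBFS.

-24 dBFS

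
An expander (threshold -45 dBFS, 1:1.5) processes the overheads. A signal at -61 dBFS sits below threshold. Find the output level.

-69 dBFS

Undershoot = (-45) − (-61) = 16 dB.
At 1:1.5, that expands to 24 dB under threshold.
Output = -45 − 24 = -69 dBFS.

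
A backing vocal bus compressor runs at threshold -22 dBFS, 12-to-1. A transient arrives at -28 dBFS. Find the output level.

-28 dBFS

-28 dBFS is 6 dB below the -22 dBFS threshold, so no gain reduction is applied.
Output = input = -28 dBFS.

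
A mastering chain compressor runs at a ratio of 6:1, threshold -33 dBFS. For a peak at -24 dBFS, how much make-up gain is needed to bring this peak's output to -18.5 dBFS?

Overshoot 9 dB → 9/6 = 1.5 dB after compression, so the compressed level is -33 + 1.5 = -31.5 dBFS.
Make-up = target − compressed = -18.5 − (-31.5) = 13 dB.

13 dB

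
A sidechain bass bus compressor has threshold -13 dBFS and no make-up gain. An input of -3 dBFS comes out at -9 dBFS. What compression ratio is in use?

2.5:1

Input overshoot = -3 − (-13) = 10 dB; output overshoot = -9 − (-13) = 4 dB.
Ratio = 10 / 4 = 2.5.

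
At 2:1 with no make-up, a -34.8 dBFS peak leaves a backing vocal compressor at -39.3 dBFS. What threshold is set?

-43.8 dBFS

Input is 9 dB above T (since output overshoot × R = input overshoot: (-39.3 − T)·2 = -34.8 − T gives T = -43.8 dBFS).
Check: -43.8 + (-34.8 − (-43.8))/2 = -43.8 + 4.5 = -39.3 dBFS. ✓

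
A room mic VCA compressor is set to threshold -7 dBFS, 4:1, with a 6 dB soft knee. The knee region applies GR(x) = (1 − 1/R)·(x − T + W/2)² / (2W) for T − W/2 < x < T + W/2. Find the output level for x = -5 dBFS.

x − T + W/2 = -5 − (-7) + 3 = 5.
GR = (1 − 1/4) × 5² / 12 = 0.75 × 25 / 12 = 1.5625 dB.
Output = -5 − 1.5625 = -6.5625 dBFS.

-6.5625 dBFS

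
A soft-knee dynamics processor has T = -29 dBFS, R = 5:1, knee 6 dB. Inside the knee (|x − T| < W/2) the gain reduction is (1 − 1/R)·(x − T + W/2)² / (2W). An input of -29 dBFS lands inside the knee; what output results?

x − T + W/2 = -29 − (-29) + 3 = 3.
GR = (1 − 1/5) × 3² / 12 = 0.8 × 9 / 12 = 0.6 dB.
Output = -29 − 0.6 = -29.6 dBFS.

-29.6 dBFS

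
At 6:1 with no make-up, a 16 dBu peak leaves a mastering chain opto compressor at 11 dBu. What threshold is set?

10 dBu

Let T be the threshold. Output overshoot = (input overshoot)/R, so 11 − T = (16 − T)/6.
6·(11 − T) = 16 − T → 5·T = 66 − 16 = 50.
T = 50/5 = 10 dBu.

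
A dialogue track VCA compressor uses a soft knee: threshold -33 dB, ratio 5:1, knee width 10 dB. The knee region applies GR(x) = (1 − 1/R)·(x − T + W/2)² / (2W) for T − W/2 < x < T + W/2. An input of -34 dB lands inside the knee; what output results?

-34.64 dB

x − T + W/2 = -34 − (-33) + 5 = 4.
GR = (1 − 1/5) × 4² / 20 = 0.8 × 16 / 20 = 0.64 dB.
Output = -34 − 0.64 = -34.64 dB.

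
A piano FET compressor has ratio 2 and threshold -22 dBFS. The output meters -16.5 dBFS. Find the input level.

Post-compression overshoot = -16.5 − (-22) = 5.5 dB.
Input overshoot = R × output overshoot = 11 dB → input = -22 + 11 = -11 dBFS.

-11 dBFS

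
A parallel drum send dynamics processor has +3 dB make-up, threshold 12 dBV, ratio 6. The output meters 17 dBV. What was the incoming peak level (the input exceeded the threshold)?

24 dBV

Before make-up, the level was 17 − 3 = 14 dBV.
That's 2 dB above the 12 dBV threshold.
Undo the ratio: input overshoot = 2 × 6 = 12 dB, giving input = 24 dBV.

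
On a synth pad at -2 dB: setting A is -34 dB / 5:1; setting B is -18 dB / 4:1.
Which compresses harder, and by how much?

A, by 13.6 dB

A: overshoot 32 dB → output overshoot 6.4 dB → GR 25.6 dB.
B: overshoot 16 dB → output overshoot 4 dB → GR 12 dB.
A applies 13.6 dB more gain reduction.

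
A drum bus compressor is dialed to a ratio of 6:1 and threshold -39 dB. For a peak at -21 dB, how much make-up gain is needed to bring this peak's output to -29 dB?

7 dB

The peak compresses to -39 + 18/6 = -36 dB.
To reach -29 dB requires -29 − (-36) = 7 dB of make-up.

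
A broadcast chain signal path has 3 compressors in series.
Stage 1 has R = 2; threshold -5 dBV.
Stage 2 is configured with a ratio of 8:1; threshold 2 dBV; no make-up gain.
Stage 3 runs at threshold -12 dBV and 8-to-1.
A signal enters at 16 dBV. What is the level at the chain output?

Stage 1: 21 dB above -5 dBV, reduced 2:1 to 10.5 dB above → 5.5 dBV.
Stage 2: overshoot 3.5 dB → 3.5/8 = 0.4375 dB → 2.4375 dBV.
Stage 3: 2.4375 dBV is 14.4375 dB over -12 dBV; at 8:1 that becomes 1.804688 dB over, giving -10.195312 dBV.

-10.195312 dBV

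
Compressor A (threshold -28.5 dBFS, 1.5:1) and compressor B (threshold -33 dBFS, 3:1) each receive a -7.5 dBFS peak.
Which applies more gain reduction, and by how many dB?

B, by 10 dB

A: overshoot 21 dB → output overshoot 14 dB → GR 7 dB.
B: overshoot 25.5 dB → output overshoot 8.5 dB → GR 17 dB.
B applies 10 dB more gain reduction.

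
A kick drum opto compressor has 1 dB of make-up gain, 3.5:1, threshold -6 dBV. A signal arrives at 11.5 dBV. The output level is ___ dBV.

0 dBV

11.5 dBV sits 17.5 dB over threshold.
3.5:1 compression reduces that to 17.5/3.5 = 5 dB over.
So the level is -6 + 5 = -1 dBV; make-up adds 1 dB, giving 0 dBV.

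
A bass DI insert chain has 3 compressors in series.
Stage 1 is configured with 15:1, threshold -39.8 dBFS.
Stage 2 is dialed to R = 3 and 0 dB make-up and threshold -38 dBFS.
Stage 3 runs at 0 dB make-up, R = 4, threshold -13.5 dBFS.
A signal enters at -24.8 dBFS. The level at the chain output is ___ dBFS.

-38.8 dBFS

Stage 1: -24.8 dBFS is 15 dB over -39.8 dBFS; at 15:1 that becomes 1 dB over, giving -38.8 dBFS.
Stage 2: -38.8 dBFS is at or below the -38 dBFS threshold — no compression; output -38.8 dBFS.
Stage 3: -38.8 dBFS ≤ -13.5 dBFS, so stage 3 doesn't engage; output -38.8 dBFS.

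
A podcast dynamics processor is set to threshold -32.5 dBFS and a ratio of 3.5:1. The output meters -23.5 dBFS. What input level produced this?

-1 dBFS

Post-compression overshoot = -23.5 − (-32.5) = 9 dB.
Input overshoot = R × output overshoot = 31.5 dB → input = -32.5 + 31.5 = -1 dBFS.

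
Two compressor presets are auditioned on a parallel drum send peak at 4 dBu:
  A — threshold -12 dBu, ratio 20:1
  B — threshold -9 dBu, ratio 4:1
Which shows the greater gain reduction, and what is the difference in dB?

A, by 5.45 dB

A: overshoot 16 dB → output overshoot 0.8 dB → GR 15.2 dB.
B: overshoot 13 dB → output overshoot 3.25 dB → GR 9.75 dB.
Difference: 5.45 dB in favour of A.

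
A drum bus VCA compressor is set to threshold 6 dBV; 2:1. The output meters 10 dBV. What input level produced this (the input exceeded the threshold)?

That's 4 dB above the 6 dBV threshold.
Undo the ratio: input overshoot = 4 × 2 = 8 dB, giving input = 14 dBV.

14 dBV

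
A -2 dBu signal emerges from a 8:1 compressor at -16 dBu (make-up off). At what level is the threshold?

-18 dBu

Gain reduction = -2 − (-16) = 14 dB; output overshoot = GR / (R − 1) = 14 / 7 = 2 dB.
Threshold = output − output overshoot = -16 − 2 = -18 dBu.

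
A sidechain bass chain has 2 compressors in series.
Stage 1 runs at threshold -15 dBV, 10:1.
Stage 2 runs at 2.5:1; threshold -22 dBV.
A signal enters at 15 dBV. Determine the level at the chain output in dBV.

Stage 1: overshoot 30 dB → 30/10 = 3 dB → -12 dBV.
Stage 2: -12 dBV is 10 dB over -22 dBV; at 2.5:1 that becomes 4 dB over, giving -18 dBV.

-18 dBV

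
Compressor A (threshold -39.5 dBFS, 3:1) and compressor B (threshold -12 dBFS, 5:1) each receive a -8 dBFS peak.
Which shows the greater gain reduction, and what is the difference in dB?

A: 31.5 dB over, compressed to 10.5 dB over, so 21 dB of GR.
B: 4 dB over, compressed to 0.8 dB over, so 3.2 dB of GR.
A reduces 17.8 dB more.

A, by 17.8 dB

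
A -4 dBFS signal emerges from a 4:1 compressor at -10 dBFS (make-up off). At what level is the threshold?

Input is 8 dB above T (since output overshoot × R = input overshoot: (-10 − T)·4 = -4 − T gives T = -12 dBFS).
Check: -12 + (-4 − (-12))/4 = -12 + 2 = -10 dBFS. ✓

-12 dBFS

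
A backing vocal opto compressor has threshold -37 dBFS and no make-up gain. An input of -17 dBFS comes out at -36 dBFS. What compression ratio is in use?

Input overshoot = -17 − (-37) = 20 dB; output overshoot = -36 − (-37) = 1 dB.
Ratio = 20 / 1 = 20.

20:1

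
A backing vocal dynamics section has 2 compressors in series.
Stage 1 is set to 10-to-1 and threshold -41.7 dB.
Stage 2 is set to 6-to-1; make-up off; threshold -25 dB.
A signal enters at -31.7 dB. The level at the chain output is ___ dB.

-40.7 dB

Stage 1: 10 dB above -41.7 dB, reduced 10:1 to 1 dB above → -40.7 dB.
Stage 2: below threshold (-40.7 ≤ -25); passes unchanged; output -40.7 dB.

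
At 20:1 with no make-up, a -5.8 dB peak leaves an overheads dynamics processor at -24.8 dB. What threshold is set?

-25.8 dB

Let T be the threshold. Output overshoot = (input overshoot)/R, so -24.8 − T = (-5.8 − T)/20.
20·(-24.8 − T) = -5.8 − T → 19·T = -496 − (-5.8) = -490.2.
T = -490.2/19 = -25.8 dB.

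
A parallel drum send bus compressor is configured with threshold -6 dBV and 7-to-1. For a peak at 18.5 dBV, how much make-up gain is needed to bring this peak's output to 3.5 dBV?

6 dB

The peak compresses to -6 + 24.5/7 = -2.5 dBV.
To reach 3.5 dBV requires 3.5 − (-2.5) = 6 dB of make-up.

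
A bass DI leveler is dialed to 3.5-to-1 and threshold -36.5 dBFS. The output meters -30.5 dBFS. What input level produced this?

-15.5 dBFS

That's 6 dB above the -36.5 dBFS threshold.
Input overshoot = R × output overshoot = 21 dB → input = -36.5 + 21 = -15.5 dBFS.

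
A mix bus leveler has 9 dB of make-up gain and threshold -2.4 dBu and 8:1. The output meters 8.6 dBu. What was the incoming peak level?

Before make-up, the level was 8.6 − 9 = -0.4 dBu.
Post-compression overshoot = -0.4 − (-2.4) = 2 dB.
Undo the ratio: input overshoot = 2 × 8 = 16 dB, giving input = 13.6 dBu.

13.6 dBu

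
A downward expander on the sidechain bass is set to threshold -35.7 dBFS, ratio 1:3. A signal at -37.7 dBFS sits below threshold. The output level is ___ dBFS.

Below threshold, a 1:3 expander applies gain = (3−1)×(T − x) of attenuation.
(3−1) × 2 = 4 dB, so output = -37.7 − 4 = -41.7 dBFS.

-41.7 dBFS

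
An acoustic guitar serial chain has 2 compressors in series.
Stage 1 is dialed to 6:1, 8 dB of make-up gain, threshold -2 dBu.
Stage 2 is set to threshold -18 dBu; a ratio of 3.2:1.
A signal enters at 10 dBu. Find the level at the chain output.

Stage 1: overshoot 12 dB → 12/6 = 2 dB → 0 dBu; +8 dB make-up → 8 dBu.
Stage 2: overshoot 26 dB → 26/3.2 = 8.125 dB → -9.875 dBu.

-9.875 dBu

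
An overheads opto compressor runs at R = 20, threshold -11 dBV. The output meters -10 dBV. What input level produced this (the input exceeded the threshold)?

That's 1 dB above the -11 dBV threshold.
Input overshoot = R × output overshoot = 20 dB → input = -11 + 20 = 9 dBV.

9 dBV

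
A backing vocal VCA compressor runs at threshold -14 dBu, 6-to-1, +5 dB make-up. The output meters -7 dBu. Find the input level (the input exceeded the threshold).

Stripping the +5 dB make-up gives -12 dBu at the gain stage.
Post-compression overshoot = -12 − (-14) = 2 dB.
Before 6:1 compression the overshoot was 2 × 6 = 12 dB, so input = -14 + 12 = -2 dBu.

-2 dBu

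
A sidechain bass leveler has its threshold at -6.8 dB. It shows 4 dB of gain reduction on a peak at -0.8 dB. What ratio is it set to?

Input overshoot = -0.8 − (-6.8) = 6 dB.
Output overshoot = 6 − 4 = 2 dB.
Ratio = input overshoot / output overshoot = 6 / 2 = 3.

3:1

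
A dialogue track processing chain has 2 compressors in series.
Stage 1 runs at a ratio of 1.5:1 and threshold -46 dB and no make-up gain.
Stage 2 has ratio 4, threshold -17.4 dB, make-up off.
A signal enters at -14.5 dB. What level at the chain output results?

-25 dB

Stage 1: -14.5 dB is 31.5 dB over -46 dB; at 1.5:1 that becomes 21 dB over, giving -25 dB.
Stage 2: below threshold (-25 ≤ -17.4); passes unchanged; output -25 dB.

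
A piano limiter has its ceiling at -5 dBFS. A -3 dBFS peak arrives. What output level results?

-5 dBFS

At ∞:1, everything above -5 dBFS is held at the ceiling.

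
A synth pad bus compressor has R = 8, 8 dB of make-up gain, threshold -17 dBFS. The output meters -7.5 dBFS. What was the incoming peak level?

Remove make-up: -7.5 − 8 = -15.5 dBFS.
Post-compression overshoot = -15.5 − (-17) = 1.5 dB.
Input overshoot = R × output overshoot = 12 dB → input = -17 + 12 = -5 dBFS.

-5 dBFS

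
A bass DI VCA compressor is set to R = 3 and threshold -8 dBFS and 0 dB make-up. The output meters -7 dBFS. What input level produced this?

-5 dBFS

Post-compression overshoot = -7 − (-8) = 1 dB.
Input overshoot = R × output overshoot = 3 dB → input = -8 + 3 = -5 dBFS.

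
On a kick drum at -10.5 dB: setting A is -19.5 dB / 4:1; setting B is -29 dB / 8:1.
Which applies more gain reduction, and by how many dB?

A: GR = 9 − 9/4 = 6.75 dB.
B: GR = 18.5 − 18.5/8 = 16.1875 dB.
Difference: 9.4375 dB in favour of B.

B, by 9.4375 dB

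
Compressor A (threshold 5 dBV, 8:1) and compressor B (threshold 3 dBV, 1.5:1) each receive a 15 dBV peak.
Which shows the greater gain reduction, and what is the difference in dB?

A: GR = 10 − 10/8 = 8.75 dB.
B: GR = 12 − 12/1.5 = 4 dB.
Difference: 4.75 dB in favour of A.

A, by 4.75 dB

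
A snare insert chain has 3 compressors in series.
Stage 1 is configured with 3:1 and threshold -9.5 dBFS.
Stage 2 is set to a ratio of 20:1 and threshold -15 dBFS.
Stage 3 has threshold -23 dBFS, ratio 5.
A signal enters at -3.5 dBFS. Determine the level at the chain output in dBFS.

-21.325 dBFS

Stage 1: -3.5 dBFS is 6 dB over -9.5 dBFS; at 3:1 that becomes 2 dB over, giving -7.5 dBFS.
Stage 2: -7.5 dBFS is 7.5 dB over -15 dBFS; at 20:1 that becomes 0.375 dB over, giving -14.625 dBFS.
Stage 3: -14.625 dBFS is 8.375 dB over -23 dBFS; at 5:1 that becomes 1.675 dB over, giving -21.325 dBFS.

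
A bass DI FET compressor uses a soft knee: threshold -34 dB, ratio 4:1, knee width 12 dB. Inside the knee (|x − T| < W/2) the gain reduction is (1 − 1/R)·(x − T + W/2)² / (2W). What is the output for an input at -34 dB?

-35.125 dB

x − T + W/2 = -34 − (-34) + 6 = 6.
GR = (1 − 1/4) × 6² / 24 = 0.75 × 36 / 24 = 1.125 dB.
Output = -34 − 1.125 = -35.125 dB.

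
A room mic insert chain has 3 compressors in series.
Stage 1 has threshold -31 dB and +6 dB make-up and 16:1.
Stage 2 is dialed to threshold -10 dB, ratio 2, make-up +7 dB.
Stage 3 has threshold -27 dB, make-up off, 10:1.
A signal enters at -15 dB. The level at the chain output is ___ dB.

Stage 1: overshoot 16 dB → 16/16 = 1 dB → -30 dB; +6 dB make-up → -24 dB.
Stage 2: below threshold (-24 ≤ -10); passes unchanged; make-up brings it to -17 dB.
Stage 3: 10 dB above -27 dB, reduced 10:1 to 1 dB above → -26 dB.

-26 dB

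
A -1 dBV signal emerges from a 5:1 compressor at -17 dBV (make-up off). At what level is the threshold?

Input is 20 dB above T (since output overshoot × R = input overshoot: (-17 − T)·5 = -1 − T gives T = -21 dBV).
Check: -21 + (-1 − (-21))/5 = -21 + 4 = -17 dBV. ✓

-21 dBV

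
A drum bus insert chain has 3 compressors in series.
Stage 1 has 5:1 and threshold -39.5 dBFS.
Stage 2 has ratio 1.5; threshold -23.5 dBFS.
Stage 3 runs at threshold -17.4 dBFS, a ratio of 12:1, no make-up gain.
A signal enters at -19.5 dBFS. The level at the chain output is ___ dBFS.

-35.5 dBFS

Stage 1: -19.5 dBFS is 20 dB over -39.5 dBFS; at 5:1 that becomes 4 dB over, giving -35.5 dBFS.
Stage 2: -35.5 dBFS is at or below the -23.5 dBFS threshold — no compression; output -35.5 dBFS.
Stage 3: -35.5 dBFS ≤ -17.4 dBFS, so stage 3 doesn't engage; output -35.5 dBFS.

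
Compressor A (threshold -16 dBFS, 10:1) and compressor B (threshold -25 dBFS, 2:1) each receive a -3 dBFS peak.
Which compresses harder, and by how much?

A, by 0.7 dB

A: GR = 13 − 13/10 = 11.7 dB.
B: GR = 22 − 22/2 = 11 dB.
A applies 0.7 dB more gain reduction.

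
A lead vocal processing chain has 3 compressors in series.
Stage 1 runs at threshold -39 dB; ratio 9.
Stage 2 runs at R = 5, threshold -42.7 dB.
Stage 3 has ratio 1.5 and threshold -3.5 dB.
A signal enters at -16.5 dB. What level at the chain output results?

-41.46 dB

Stage 1: overshoot 22.5 dB → 22.5/9 = 2.5 dB → -36.5 dB.
Stage 2: -36.5 dB is 6.2 dB over -42.7 dB; at 5:1 that becomes 1.24 dB over, giving -41.46 dB.
Stage 3: -41.46 dB is at or below the -3.5 dB threshold — no compression; output -41.46 dB.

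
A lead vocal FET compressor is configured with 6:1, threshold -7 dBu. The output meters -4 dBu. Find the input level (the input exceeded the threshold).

That's 3 dB above the -7 dBu threshold.
Undo the ratio: input overshoot = 3 × 6 = 18 dB, giving input = 11 dBu.

11 dBu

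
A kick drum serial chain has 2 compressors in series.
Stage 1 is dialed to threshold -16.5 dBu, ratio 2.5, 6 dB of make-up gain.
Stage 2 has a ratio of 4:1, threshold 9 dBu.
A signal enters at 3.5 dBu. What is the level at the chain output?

Stage 1: 3.5 dBu is 20 dB over -16.5 dBu; at 2.5:1 that becomes 8 dB over, giving -8.5 dBu; +6 dB make-up → -2.5 dBu.
Stage 2: -2.5 dBu is at or below the 9 dBu threshold — no compression; output -2.5 dBu.

-2.5 dBu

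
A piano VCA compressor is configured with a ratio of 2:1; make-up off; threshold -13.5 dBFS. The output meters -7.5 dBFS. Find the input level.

-1.5 dBFS

That's 6 dB above the -13.5 dBFS threshold.
Input overshoot = R × output overshoot = 12 dB → input = -13.5 + 12 = -1.5 dBFS.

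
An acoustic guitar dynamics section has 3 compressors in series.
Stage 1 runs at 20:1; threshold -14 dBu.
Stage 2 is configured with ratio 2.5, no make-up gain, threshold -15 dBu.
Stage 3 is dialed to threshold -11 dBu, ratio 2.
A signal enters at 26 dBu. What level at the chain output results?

-13.8 dBu

Stage 1: 26 dBu is 40 dB over -14 dBu; at 20:1 that becomes 2 dB over, giving -12 dBu.
Stage 2: overshoot 3 dB → 3/2.5 = 1.2 dB → -13.8 dBu.
Stage 3: below threshold (-13.8 ≤ -11); passes unchanged; output -13.8 dBu.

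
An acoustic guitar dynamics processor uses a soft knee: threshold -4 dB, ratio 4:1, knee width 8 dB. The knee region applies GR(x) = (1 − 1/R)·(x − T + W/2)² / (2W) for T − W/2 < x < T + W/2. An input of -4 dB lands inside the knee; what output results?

-4.75 dB

x − T + W/2 = -4 − (-4) + 4 = 4.
GR = (1 − 1/4) × 4² / 16 = 0.75 × 16 / 16 = 0.75 dB.
Output = -4 − 0.75 = -4.75 dB.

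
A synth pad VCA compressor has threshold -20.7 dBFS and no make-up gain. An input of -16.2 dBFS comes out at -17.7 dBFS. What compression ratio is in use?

1.5:1

Input overshoot = -16.2 − (-20.7) = 4.5 dB; output overshoot = -17.7 − (-20.7) = 3 dB.
Ratio = 4.5 / 3 = 1.5.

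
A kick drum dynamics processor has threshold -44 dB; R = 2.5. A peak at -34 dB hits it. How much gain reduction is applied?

The signal is 10 dB above threshold.
At 2.5:1, output sits 10/2.5 = 4 dB above threshold.
GR = overshoot in − overshoot out = 10 − 4 = 6 dB.

6 dB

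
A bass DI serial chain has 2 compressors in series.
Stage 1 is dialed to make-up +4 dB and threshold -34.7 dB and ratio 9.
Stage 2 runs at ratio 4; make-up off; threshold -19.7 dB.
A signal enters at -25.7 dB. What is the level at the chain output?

-29.7 dB

Stage 1: 9 dB above -34.7 dB, reduced 9:1 to 1 dB above → -33.7 dB; +4 dB make-up → -29.7 dB.
Stage 2: -29.7 dB is at or below the -19.7 dB threshold — no compression; output -29.7 dB.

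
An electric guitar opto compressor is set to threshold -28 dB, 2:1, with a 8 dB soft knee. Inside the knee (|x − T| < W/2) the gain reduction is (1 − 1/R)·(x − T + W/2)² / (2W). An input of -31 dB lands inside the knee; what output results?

-31.03125 dB

x − T + W/2 = -31 − (-28) + 4 = 1.
GR = (1 − 1/2) × 1² / 16 = 0.5 × 1 / 16 = 0.03125 dB.
Output = -31 − 0.03125 = -31.03125 dB.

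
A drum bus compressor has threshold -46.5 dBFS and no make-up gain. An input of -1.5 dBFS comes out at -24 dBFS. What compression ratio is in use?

2:1

Input overshoot = -1.5 − (-46.5) = 45 dB; output overshoot = -24 − (-46.5) = 22.5 dB.
Ratio = 45 / 22.5 = 2.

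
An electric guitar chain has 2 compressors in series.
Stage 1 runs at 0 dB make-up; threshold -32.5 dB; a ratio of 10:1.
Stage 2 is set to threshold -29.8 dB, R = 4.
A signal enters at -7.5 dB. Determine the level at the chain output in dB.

-30 dB

Stage 1: -7.5 dB is 25 dB over -32.5 dB; at 10:1 that becomes 2.5 dB over, giving -30 dB.
Stage 2: -30 dB ≤ -29.8 dB, so stage 2 doesn't engage; output -30 dB.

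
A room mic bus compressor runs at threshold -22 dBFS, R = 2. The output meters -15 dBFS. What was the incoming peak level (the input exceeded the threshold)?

-8 dBFS

Post-compression overshoot = -15 − (-22) = 7 dB.
Input overshoot = R × output overshoot = 14 dB → input = -22 + 14 = -8 dBFS.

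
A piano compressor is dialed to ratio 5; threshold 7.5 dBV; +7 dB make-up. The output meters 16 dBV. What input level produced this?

15 dBV

Before make-up, the level was 16 − 7 = 9 dBV.
Post-compression overshoot = 9 − 7.5 = 1.5 dB.
Undo the ratio: input overshoot = 1.5 × 5 = 7.5 dB, giving input = 15 dBV.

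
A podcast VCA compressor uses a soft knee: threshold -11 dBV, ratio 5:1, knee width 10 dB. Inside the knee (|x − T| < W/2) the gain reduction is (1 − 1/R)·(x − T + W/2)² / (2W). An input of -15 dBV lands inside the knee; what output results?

-15.04 dBV

x − T + W/2 = -15 − (-11) + 5 = 1.
GR = (1 − 1/5) × 1² / 20 = 0.8 × 1 / 20 = 0.04 dB.
Output = -15 − 0.04 = -15.04 dBV.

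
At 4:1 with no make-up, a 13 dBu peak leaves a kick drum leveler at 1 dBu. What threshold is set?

Input is 16 dB above T (since output overshoot × R = input overshoot: (1 − T)·4 = 13 − T gives T = -3 dBu).
Check: -3 + (13 − (-3))/4 = -3 + 4 = 1 dBu. ✓

-3 dBu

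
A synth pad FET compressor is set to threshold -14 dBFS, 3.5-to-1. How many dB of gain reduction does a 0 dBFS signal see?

10 dB

The signal is 14 dB above threshold.
A 3.5:1 ratio leaves 4 dB of that excess.
GR = overshoot in − overshoot out = 14 − 4 = 10 dB.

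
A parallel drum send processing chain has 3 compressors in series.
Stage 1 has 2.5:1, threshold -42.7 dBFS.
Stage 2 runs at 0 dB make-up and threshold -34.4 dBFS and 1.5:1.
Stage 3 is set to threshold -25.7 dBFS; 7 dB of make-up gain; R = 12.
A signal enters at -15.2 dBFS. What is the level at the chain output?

-25.6 dBFS

Stage 1: -15.2 dBFS is 27.5 dB over -42.7 dBFS; at 2.5:1 that becomes 11 dB over, giving -31.7 dBFS.
Stage 2: overshoot 2.7 dB → 2.7/1.5 = 1.8 dB → -32.6 dBFS.
Stage 3: -32.6 dBFS ≤ -25.7 dBFS, so stage 3 doesn't engage; make-up brings it to -25.6 dBFS.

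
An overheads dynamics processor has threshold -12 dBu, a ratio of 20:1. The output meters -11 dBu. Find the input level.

8 dBu

That's 1 dB above the -12 dBu threshold.
Before 20:1 compression the overshoot was 1 × 20 = 20 dB, so input = -12 + 20 = 8 dBu.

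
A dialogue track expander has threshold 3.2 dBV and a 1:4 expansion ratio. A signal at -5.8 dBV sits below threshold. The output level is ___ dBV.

The input is 9 dB below the 3.2 dBV threshold.
A 1:4 expander multiplies undershoot by 4: 9 × 4 = 36 dB below threshold.
Output = 3.2 − 36 = -32.8 dBV.

-32.8 dBV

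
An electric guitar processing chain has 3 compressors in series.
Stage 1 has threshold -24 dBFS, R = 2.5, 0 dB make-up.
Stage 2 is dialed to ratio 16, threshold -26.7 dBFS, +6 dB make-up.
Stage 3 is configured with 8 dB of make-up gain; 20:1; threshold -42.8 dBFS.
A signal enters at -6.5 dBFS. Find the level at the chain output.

Stage 1: 17.5 dB above -24 dBFS, reduced 2.5:1 to 7 dB above → -17 dBFS.
Stage 2: 9.7 dB above -26.7 dBFS, reduced 16:1 to 0.60625 dB above → -26.09375 dBFS; +6 dB make-up → -20.09375 dBFS.
Stage 3: -20.09375 dBFS is 22.70625 dB over -42.8 dBFS; at 20:1 that becomes 1.135312 dB over, giving -41.664687 dBFS; +8 dB make-up → -33.664687 dBFS.

-33.664687 dBFS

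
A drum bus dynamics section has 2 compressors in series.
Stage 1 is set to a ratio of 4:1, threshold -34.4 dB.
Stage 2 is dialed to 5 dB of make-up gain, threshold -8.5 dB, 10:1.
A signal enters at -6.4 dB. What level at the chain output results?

Stage 1: 28 dB above -34.4 dB, reduced 4:1 to 7 dB above → -27.4 dB.
Stage 2: below threshold (-27.4 ≤ -8.5); passes unchanged; make-up brings it to -22.4 dB.

-22.4 dB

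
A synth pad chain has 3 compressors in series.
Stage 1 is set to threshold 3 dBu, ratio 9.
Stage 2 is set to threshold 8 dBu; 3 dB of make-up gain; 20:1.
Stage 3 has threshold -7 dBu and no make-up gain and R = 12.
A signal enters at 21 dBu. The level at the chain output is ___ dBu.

Stage 1: 18 dB above 3 dBu, reduced 9:1 to 2 dB above → 5 dBu.
Stage 2: 5 dBu is at or below the 8 dBu threshold — no compression; make-up brings it to 8 dBu.
Stage 3: overshoot 15 dB → 15/12 = 1.25 dB → -5.75 dBu.

-5.75 dBu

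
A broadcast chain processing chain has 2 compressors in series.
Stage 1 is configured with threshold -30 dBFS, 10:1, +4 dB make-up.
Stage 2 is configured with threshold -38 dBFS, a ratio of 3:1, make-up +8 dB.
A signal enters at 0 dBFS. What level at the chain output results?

Stage 1: 30 dB above -30 dBFS, reduced 10:1 to 3 dB above → -27 dBFS; +4 dB make-up → -23 dBFS.
Stage 2: overshoot 15 dB → 15/3 = 5 dB → -33 dBFS; +8 dB make-up → -25 dBFS.

-25 dBFS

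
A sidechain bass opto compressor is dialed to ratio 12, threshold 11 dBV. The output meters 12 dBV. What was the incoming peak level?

23 dBV

The compressed level sits 12 − 11 = 1 dB over threshold.
Before 12:1 compression the overshoot was 1 × 12 = 12 dB, so input = 11 + 12 = 23 dBV.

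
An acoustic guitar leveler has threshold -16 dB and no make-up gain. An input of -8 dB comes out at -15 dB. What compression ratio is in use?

8:1

Input overshoot = -8 − (-16) = 8 dB; output overshoot = -15 − (-16) = 1 dB.
Ratio = 8 / 1 = 8.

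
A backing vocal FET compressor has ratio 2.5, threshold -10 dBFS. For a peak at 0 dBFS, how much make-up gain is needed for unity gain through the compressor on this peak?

Overshoot 10 dB → 10/2.5 = 4 dB after compression, so the compressed level is -10 + 4 = -6 dBFS.
Make-up = target − compressed = 0 − (-6) = 6 dB.

6 dB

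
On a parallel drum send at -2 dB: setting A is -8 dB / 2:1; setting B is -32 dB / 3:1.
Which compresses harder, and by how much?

A: overshoot 6 dB → output overshoot 3 dB → GR 3 dB.
B: overshoot 30 dB → output overshoot 10 dB → GR 20 dB.
Difference: 17 dB in favour of B.

B, by 17 dB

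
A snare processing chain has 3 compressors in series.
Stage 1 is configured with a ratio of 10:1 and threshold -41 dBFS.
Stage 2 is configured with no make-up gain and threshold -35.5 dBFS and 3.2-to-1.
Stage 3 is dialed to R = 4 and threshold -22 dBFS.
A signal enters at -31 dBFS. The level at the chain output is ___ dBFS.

Stage 1: 10 dB above -41 dBFS, reduced 10:1 to 1 dB above → -40 dBFS.
Stage 2: -40 dBFS ≤ -35.5 dBFS, so stage 2 doesn't engage; output -40 dBFS.
Stage 3: below threshold (-40 ≤ -22); passes unchanged; output -40 dBFS.

-40 dBFS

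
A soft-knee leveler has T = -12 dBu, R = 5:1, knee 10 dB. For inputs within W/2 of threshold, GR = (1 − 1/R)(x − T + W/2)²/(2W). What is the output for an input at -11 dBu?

x − T + W/2 = -11 − (-12) + 5 = 6.
GR = (1 − 1/5) × 6² / 20 = 0.8 × 36 / 20 = 1.44 dB.
Output = -11 − 1.44 = -12.44 dBu.

-12.44 dBu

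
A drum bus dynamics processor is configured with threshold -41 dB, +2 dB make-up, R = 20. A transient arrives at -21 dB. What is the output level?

-38 dB

Overshoot: -21 − (-41) = 20 dB.
At 20:1 the overshoot is divided by 20, leaving 1 dB above threshold.
So the level is -41 + 1 = -40 dB; make-up adds 2 dB, giving -38 dB.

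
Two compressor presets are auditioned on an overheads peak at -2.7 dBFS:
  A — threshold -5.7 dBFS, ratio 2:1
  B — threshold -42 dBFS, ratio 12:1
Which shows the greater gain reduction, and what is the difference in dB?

A: 3 dB over, compressed to 1.5 dB over, so 1.5 dB of GR.
B: 39.3 dB over, compressed to 3.275 dB over, so 36.025 dB of GR.
B reduces 34.525 dB more.

B, by 34.525 dB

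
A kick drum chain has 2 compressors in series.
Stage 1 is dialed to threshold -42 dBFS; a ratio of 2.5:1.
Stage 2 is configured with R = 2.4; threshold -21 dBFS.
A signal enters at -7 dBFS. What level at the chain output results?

-28 dBFS

Stage 1: -7 dBFS is 35 dB over -42 dBFS; at 2.5:1 that becomes 14 dB over, giving -28 dBFS.
Stage 2: -28 dBFS ≤ -21 dBFS, so stage 2 doesn't engage; output -28 dBFS.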